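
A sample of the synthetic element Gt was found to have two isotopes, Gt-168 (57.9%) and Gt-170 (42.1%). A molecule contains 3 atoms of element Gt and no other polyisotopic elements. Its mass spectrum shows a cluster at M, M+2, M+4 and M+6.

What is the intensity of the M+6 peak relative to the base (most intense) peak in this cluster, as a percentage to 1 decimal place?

Binomial terms of (0.579 + 0.421)^3: M 0.1941, M+2 0.4234, M+4 0.3079, M+6 0.0746 → M+2 is the base peak.
P(M+2) = C(3,1) × 0.579^2 × 0.421^1 = 3 × 0.335241 × 0.4210 = 0.423409 (base)
P(M+6) = C(3,3) × 0.579^0 × 0.421^3 = 1 × 1.0000 × 0.07461846 = 0.074618
Relative intensity = 0.074618 / 0.423409 × 100 = 17.6

17.6%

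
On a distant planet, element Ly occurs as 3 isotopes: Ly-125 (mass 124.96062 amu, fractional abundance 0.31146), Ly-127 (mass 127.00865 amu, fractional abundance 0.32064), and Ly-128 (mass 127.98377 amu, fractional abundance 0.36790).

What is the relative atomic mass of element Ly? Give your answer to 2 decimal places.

Average mass = Σ (abundance × isotope mass) = 0.31146 × 124.96062 + 0.32064 × 127.00865 + 0.36790 × 127.98377
= 38.920235 + 40.724054 + 47.085229 = 126.729518 amu

126.73 amu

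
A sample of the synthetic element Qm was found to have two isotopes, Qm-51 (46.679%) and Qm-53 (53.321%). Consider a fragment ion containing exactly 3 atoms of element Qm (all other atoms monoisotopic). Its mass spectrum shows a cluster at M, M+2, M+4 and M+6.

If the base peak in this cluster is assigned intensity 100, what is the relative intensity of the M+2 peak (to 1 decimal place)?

87.5

Term probabilities: M 0.1017, M+2 0.3485, M+4 0.3981, M+6 0.1516. Base peak = M+4.
P(M+4) = C(3,2) × 0.46679^1 × 0.53321^2 = 3 × 0.46679 × 0.2843129 = 0.398143 (base)
P(M+2) = C(3,1) × 0.46679^2 × 0.53321^1 = 3 × 0.2178929 × 0.53321 = 0.348548
Relative intensity = 0.348548 / 0.398143 × 100 = 87.5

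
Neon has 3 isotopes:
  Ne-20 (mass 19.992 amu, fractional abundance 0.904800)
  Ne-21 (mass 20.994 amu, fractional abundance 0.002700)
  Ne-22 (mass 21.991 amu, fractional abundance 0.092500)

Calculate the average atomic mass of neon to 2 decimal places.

Average mass = Σ (abundance × isotope mass) = 0.904800 × 19.992 + 0.002700 × 20.994 + 0.092500 × 21.991
= 18.0888 + 0.0567 + 2.0342 = 20.1797 amu

20.18 amu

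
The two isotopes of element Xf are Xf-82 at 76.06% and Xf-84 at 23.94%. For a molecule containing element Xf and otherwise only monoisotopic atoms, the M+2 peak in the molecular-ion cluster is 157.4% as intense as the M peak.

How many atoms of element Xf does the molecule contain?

With n Xf atoms, P(M+2)/P(M) = C(n,1)·p^(n−1)q / p^n = n·q/p = n · 0.2394/0.7606.
n = 1.574 × 0.7606/0.2394 = 5.00 ≈ 5

5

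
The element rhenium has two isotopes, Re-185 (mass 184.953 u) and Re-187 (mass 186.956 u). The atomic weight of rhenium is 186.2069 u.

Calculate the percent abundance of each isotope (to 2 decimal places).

Re-185: 37.40%, Re-187: 62.60%

Writing the weighted mean with unknown fraction x of Re-185:
184.953·x + 186.956·(1 − x) = 186.2069
(184.953 − 186.956)·x = 186.2069 − 186.956
x = -0.7491 / -2.003 = 0.37399 → 37.40% Re-185, 62.60% Re-187.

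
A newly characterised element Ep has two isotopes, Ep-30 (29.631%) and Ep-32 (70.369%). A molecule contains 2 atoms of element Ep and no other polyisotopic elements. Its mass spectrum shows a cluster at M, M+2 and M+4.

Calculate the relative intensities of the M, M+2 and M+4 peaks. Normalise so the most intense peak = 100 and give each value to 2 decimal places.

17.73 : 84.22 : 100.00

The 2 Ep atoms are independent, so intensities follow the terms of (0.29631 + 0.70369)^2.
P(M) = 0.29631^2 = 0.087800
P(M+2) = 2 × 0.29631^1 × 0.70369^1 = 0.417021
P(M+4) = 0.70369^2 = 0.495180
The M+4 peak is largest (0.495180); scaling to 100 gives 17.73 : 84.22 : 100.00.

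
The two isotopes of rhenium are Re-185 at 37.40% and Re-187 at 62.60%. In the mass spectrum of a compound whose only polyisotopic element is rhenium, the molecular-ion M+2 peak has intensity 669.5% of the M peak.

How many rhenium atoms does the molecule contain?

4

For n independent Re atoms, I(M+2)/I(M) = n · (abundance Re-187) / (abundance Re-185) = n · 0.6260/0.3740.
n = 6.695 × 0.3740/0.6260 = 4.00 ≈ 4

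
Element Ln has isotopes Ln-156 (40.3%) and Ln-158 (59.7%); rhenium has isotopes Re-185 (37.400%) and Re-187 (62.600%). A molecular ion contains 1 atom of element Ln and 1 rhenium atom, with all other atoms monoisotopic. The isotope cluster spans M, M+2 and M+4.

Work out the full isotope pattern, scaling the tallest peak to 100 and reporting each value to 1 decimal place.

Element Ln pattern (n=1): 0.4030 : 0.5970
Rhenium pattern (n=1): 0.3740 : 0.6260
Convolve the two distributions (both contribute in 2-u steps):
  M: 0.4030×0.3740 = 0.150722
  M+2: 0.4030×0.6260 + 0.5970×0.3740 = 0.475556
  M+4: 0.5970×0.6260 = 0.373722
Scale to base peak (0.475556) = 100: 31.7 : 100.0 : 78.6

31.7 : 100.0 : 78.6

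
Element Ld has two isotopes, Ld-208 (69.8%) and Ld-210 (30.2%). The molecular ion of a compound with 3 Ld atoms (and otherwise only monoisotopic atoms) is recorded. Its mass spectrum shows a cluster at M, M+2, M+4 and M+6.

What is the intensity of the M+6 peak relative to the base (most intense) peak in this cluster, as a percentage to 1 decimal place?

6.2%

Term probabilities: M 0.3401, M+2 0.4414, M+4 0.1910, M+6 0.0275. Base peak = M+2.
P(M+2) = C(3,1) × 0.698^2 × 0.302^1 = 3 × 0.487204 × 0.3020 = 0.441407 (base)
P(M+6) = C(3,3) × 0.698^0 × 0.302^3 = 1 × 1.0000 × 0.02754361 = 0.027544
Relative intensity = 0.027544 / 0.441407 × 100 = 6.2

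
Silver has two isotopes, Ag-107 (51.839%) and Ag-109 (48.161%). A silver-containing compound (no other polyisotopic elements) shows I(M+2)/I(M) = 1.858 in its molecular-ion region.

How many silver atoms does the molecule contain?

For n independent Ag atoms, I(M+2)/I(M) = n · (abundance Ag-109) / (abundance Ag-107) = n · 0.48161/0.51839.
n = 1.858 × 0.51839/0.48161 = 2.00 ≈ 2

2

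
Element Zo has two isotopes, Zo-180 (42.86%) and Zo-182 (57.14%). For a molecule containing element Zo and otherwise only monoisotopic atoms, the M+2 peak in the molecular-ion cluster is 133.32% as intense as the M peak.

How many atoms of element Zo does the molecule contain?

1

The M+2/M ratio from n Zo atoms is n · q/p = n · 0.5714/0.4286.
n = 1.3332 × 0.4286/0.5714 = 1.00 ≈ 1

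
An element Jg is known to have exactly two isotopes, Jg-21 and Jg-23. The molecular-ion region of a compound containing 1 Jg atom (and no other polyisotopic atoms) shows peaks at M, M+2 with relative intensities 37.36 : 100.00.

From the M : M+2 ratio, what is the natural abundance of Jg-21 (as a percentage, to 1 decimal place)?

Write p for the Jg-21 fraction. I(M+2)/I(M) = [C(1,1)·p^0·(1−p)] / p^1 = 1·(1−p)/p = 100.00/37.36 = 2.6767
(1−p)/p = 2.6767/1 = 2.6767  ⇒  p = 1/(1 + 2.6767) = 0.2720
Jg-21: 27.2%, Jg-23: 72.8%.

27.2%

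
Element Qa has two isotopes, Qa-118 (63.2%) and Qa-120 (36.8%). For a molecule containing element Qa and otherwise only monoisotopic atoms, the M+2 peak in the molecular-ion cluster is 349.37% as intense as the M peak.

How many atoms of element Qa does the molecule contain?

The M+2/M ratio from n Qa atoms is n · q/p = n · 0.368/0.632.
n = 3.4937 × 0.632/0.368 = 6.00 ≈ 6

6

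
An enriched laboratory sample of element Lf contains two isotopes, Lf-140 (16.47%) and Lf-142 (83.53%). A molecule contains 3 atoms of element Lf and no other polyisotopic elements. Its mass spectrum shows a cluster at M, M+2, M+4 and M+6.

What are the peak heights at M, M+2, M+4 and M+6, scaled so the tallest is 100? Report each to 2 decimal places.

0.77 : 11.66 : 59.15 : 100.00

Expanding (0.1647 + 0.8353)^3:
P(M) = 0.1647^3 = 0.004468
P(M+2) = 3 × 0.1647^2 × 0.8353^1 = 0.067975
P(M+4) = 3 × 0.1647^1 × 0.8353^2 = 0.344746
P(M+6) = 0.8353^3 = 0.582811
The M+6 peak is largest (0.582811); scaling to 100 gives 0.77 : 11.66 : 59.15 : 100.00.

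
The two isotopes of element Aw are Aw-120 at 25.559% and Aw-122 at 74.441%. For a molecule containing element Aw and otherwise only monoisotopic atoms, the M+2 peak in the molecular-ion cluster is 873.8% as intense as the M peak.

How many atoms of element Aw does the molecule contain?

The M+2/M ratio from n Aw atoms is n · q/p = n · 0.74441/0.25559.
n = 8.738 × 0.25559/0.74441 = 3.00 ≈ 3

3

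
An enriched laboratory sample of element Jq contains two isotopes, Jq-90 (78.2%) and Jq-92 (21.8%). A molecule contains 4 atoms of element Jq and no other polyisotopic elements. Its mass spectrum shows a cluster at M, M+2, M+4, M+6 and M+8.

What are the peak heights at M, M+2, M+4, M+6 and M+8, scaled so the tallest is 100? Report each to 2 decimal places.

89.68 : 100.00 : 41.82 : 7.77 : 0.54

Expanding (0.782 + 0.218)^4:
P(M) = 0.782^4 = 0.373962
P(M+2) = 4 × 0.782^3 × 0.218^1 = 0.417001
P(M+4) = 6 × 0.782^2 × 0.218^2 = 0.174372
P(M+6) = 4 × 0.782^1 × 0.218^3 = 0.032407
P(M+8) = 0.218^4 = 0.002259
The M+2 peak is largest (0.417001); scaling to 100 gives 89.68 : 100.00 : 41.82 : 7.77 : 0.54.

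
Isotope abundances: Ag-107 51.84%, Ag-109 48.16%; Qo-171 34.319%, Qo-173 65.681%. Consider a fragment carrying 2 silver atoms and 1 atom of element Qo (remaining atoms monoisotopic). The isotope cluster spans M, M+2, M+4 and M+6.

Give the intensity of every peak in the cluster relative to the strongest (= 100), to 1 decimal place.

Silver pattern (n=2): 0.26873856 : 0.49932288 : 0.23193856
Element Qo pattern (n=1): 0.34319 : 0.65681
Convolve the two distributions (both contribute in 2-u steps):
  M: 0.26873856×0.34319 = 0.092228
  M+2: 0.26873856×0.65681 + 0.49932288×0.34319 = 0.347873
  M+4: 0.49932288×0.65681 + 0.23193856×0.34319 = 0.407559
  M+6: 0.23193856×0.65681 = 0.152340
Scale to base peak (0.407559) = 100: 22.6 : 85.4 : 100.0 : 37.4

22.6 : 85.4 : 100.0 : 37.4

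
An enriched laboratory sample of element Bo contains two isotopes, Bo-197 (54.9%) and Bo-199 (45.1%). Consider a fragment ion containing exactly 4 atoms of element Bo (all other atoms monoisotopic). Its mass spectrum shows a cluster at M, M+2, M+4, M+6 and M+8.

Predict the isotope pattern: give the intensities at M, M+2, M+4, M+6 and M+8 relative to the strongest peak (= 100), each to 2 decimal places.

24.70 : 81.15 : 100.00 : 54.77 : 11.25

Each Bo atom is independently Bo-197 (p = 0.549) or Bo-199 (q = 0.451); the cluster is the binomial expansion (p + q)^4.
P(M) = 0.549^4 = 0.090843
P(M+2) = 4 × 0.549^3 × 0.451^1 = 0.298506
P(M+4) = 6 × 0.549^2 × 0.451^2 = 0.367832
P(M+6) = 4 × 0.549^1 × 0.451^3 = 0.201448
P(M+8) = 0.451^4 = 0.041372
The M+4 peak is largest (0.367832); scaling to 100 gives 24.70 : 81.15 : 100.00 : 54.77 : 11.25.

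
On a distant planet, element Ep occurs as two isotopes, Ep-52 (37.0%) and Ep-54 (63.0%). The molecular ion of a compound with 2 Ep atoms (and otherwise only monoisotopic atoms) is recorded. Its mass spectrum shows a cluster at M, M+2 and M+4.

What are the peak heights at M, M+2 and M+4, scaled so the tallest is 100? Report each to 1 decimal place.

29.4 : 100.0 : 85.1

The 2 Ep atoms are independent, so intensities follow the terms of (0.370 + 0.630)^2.
P(M) = 0.370^2 = 0.136900
P(M+2) = 2 × 0.370^1 × 0.630^1 = 0.466200
P(M+4) = 0.630^2 = 0.396900
The M+2 peak is largest (0.466200); scaling to 100 gives 29.4 : 100.0 : 85.1.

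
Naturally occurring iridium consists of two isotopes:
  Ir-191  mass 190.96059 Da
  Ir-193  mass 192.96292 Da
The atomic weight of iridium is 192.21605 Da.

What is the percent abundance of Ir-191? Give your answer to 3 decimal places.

Writing the weighted mean with unknown fraction x of Ir-191:
190.96059·x + 192.96292·(1 − x) = 192.21605
(190.96059 − 192.96292)·x = 192.21605 − 192.96292
x = -0.74687 / -2.00233 = 0.37300 → 37.300% Ir-191, 62.700% Ir-193.

37.300%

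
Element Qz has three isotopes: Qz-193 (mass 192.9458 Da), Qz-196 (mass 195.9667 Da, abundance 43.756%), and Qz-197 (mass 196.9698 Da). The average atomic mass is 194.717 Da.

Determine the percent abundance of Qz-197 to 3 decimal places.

11.167%

Let x and y be the fractions of Qz-193 and Qz-197. Then x + y = 1 − 0.43756 = 0.56244 and 192.9458x + 196.9698y = 194.717 − 0.43756×195.9667 = 108.969810748.
Substituting: 192.9458x + 196.9698(0.56244 − x) = 108.969810748
(192.9458 − 196.9698)x = -1.813883564  ⇒  x = 0.45077, y = 0.11167
Qz-193: 45.077%, Qz-197: 11.167%.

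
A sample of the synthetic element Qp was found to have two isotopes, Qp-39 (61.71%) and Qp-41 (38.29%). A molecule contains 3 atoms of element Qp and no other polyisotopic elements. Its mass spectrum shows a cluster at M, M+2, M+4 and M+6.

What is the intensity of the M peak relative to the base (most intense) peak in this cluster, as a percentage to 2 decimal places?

Term probabilities: M 0.2350, M+2 0.4374, M+4 0.2714, M+6 0.0561. Base peak = M+2.
P(M+2) = C(3,1) × 0.6171^2 × 0.3829^1 = 3 × 0.38081241 × 0.3829 = 0.437439 (base)
P(M) = C(3,0) × 0.6171^3 × 0.3829^0 = 1 × 0.23499934 × 1.0000 = 0.234999
Relative intensity = 0.234999 / 0.437439 × 100 = 53.72

53.72%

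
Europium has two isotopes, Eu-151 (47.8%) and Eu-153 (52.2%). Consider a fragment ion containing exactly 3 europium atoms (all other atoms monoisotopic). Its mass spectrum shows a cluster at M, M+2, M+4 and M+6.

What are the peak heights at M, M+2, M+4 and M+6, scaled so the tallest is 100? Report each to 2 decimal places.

Each Eu atom is independently Eu-151 (p = 0.478) or Eu-153 (q = 0.522); the cluster is the binomial expansion (p + q)^3.
P(M) = 0.478^3 = 0.109215
P(M+2) = 3 × 0.478^2 × 0.522^1 = 0.357806
P(M+4) = 3 × 0.478^1 × 0.522^2 = 0.390742
P(M+6) = 0.522^3 = 0.142237
The M+4 peak is largest (0.390742); scaling to 100 gives 27.95 : 91.57 : 100.00 : 36.40.

27.95 : 91.57 : 100.00 : 36.40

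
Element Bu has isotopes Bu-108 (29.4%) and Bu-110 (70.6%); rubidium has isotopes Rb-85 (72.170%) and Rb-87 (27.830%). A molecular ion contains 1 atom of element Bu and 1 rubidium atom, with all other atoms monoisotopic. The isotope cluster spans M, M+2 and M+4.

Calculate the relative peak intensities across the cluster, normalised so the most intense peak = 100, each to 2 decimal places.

35.88 : 100.00 : 33.23

Element Bu pattern (n=1): 0.2940 : 0.7060
Rubidium pattern (n=1): 0.7217 : 0.2783
Convolve the two distributions (both contribute in 2-u steps):
  M: 0.2940×0.7217 = 0.212180
  M+2: 0.2940×0.2783 + 0.7060×0.7217 = 0.591340
  M+4: 0.7060×0.2783 = 0.196480
Scale to base peak (0.591340) = 100: 35.88 : 100.00 : 33.23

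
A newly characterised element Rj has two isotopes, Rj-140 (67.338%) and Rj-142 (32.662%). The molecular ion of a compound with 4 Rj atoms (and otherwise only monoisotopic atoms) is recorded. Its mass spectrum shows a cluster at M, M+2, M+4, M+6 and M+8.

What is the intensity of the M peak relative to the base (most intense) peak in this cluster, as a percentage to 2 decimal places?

(0.67338 + 0.32662)^4 gives M 0.2056, M+2 0.3989, M+4 0.2902, M+6 0.0939, M+8 0.0114; the largest is M+2.
P(M+2) = C(4,1) × 0.67338^3 × 0.32662^1 = 4 × 0.30533785 × 0.32662 = 0.398918 (base)
P(M) = C(4,0) × 0.67338^4 × 0.32662^0 = 1 × 0.2056084 × 1.0000 = 0.205608
Relative intensity = 0.205608 / 0.398918 × 100 = 51.54

51.54%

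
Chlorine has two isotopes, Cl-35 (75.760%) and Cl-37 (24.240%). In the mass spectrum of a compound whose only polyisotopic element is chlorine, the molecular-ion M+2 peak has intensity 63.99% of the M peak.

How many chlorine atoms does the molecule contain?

With n Cl atoms, P(M+2)/P(M) = C(n,1)·p^(n−1)q / p^n = n·q/p = n · 0.24240/0.75760.
n = 0.6399 × 0.75760/0.24240 = 2.00 ≈ 2

2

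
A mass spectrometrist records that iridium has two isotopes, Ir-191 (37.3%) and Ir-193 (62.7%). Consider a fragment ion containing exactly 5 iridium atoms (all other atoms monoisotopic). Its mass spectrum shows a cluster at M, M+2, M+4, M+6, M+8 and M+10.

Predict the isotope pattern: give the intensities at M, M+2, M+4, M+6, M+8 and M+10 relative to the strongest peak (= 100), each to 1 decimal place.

2.1 : 17.7 : 59.5 : 100.0 : 84.0 : 28.3

Each Ir atom is independently Ir-191 (p = 0.373) or Ir-193 (q = 0.627); the cluster is the binomial expansion (p + q)^5.
P(M) = 0.373^5 = 0.007220
P(M+2) = 5 × 0.373^4 × 0.627^1 = 0.060684
P(M+4) = 10 × 0.373^3 × 0.627^2 = 0.204015
P(M+6) = 10 × 0.373^2 × 0.627^3 = 0.342942
P(M+8) = 5 × 0.373^1 × 0.627^4 = 0.288237
P(M+10) = 0.627^5 = 0.096903
The M+6 peak is largest (0.342942); scaling to 100 gives 2.1 : 17.7 : 59.5 : 100.0 : 84.0 : 28.3.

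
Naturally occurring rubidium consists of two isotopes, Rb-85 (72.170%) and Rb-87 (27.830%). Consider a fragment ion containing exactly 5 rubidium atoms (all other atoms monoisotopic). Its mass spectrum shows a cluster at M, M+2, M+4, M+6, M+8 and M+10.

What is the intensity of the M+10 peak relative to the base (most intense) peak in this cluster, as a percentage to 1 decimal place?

0.4%

(0.72170 + 0.27830)^5 gives M 0.1958, M+2 0.3775, M+4 0.2911, M+6 0.1123, M+8 0.0216, M+10 0.0017; the largest is M+2.
P(M+2) = C(5,1) × 0.72170^4 × 0.27830^1 = 5 × 0.27128565 × 0.2783 = 0.377494 (base)
P(M+10) = C(5,5) × 0.72170^0 × 0.27830^5 = 1 × 1.0000 × 0.00166942 = 0.001669
Relative intensity = 0.001669 / 0.377494 × 100 = 0.4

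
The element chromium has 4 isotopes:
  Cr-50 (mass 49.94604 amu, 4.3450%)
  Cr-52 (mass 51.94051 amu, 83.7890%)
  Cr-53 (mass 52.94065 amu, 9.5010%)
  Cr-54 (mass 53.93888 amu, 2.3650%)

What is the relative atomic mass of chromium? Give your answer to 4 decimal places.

51.9961 amu

The abundance-weighted mean is 0.043450 × 49.94604 + 0.837890 × 51.94051 + 0.095010 × 52.94065 + 0.023650 × 53.93888
= 2.170155 + 43.520434 + 5.029891 + 1.275655 = 51.996135 amu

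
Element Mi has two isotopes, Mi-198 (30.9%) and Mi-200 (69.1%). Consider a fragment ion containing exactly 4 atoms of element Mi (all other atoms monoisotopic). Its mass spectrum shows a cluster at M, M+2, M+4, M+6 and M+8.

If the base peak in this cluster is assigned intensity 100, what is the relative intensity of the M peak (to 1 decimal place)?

2.2

Binomial terms of (0.309 + 0.691)^4: M 0.0091, M+2 0.0815, M+4 0.2735, M+6 0.4078, M+8 0.2280 → M+6 is the base peak.
P(M+6) = C(4,3) × 0.309^1 × 0.691^3 = 4 × 0.3090 × 0.32993937 = 0.407805 (base)
P(M) = C(4,0) × 0.309^4 × 0.691^0 = 1 × 0.00911662 × 1.0000 = 0.009117
Relative intensity = 0.009117 / 0.407805 × 100 = 2.2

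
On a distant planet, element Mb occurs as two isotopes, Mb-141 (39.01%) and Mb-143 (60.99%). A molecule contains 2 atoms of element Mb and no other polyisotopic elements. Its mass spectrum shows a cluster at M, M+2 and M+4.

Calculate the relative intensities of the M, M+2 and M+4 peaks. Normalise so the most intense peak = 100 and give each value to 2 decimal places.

The 2 Mb atoms are independent, so intensities follow the terms of (0.3901 + 0.6099)^2.
P(M) = 0.3901^2 = 0.152178
P(M+2) = 2 × 0.3901^1 × 0.6099^1 = 0.475844
P(M+4) = 0.6099^2 = 0.371978
The M+2 peak is largest (0.475844); scaling to 100 gives 31.98 : 100.00 : 78.17.

31.98 : 100.00 : 78.17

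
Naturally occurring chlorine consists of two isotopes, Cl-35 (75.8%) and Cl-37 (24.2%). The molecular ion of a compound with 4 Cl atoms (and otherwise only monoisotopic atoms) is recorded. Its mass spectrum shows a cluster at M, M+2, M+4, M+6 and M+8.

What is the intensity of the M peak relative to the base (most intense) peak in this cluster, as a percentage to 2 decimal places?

Binomial terms of (0.758 + 0.242)^4: M 0.3301, M+2 0.4216, M+4 0.2019, M+6 0.0430, M+8 0.0034 → M+2 is the base peak.
P(M+2) = C(4,1) × 0.758^3 × 0.242^1 = 4 × 0.43551951 × 0.2420 = 0.421583 (base)
P(M) = C(4,0) × 0.758^4 × 0.242^0 = 1 × 0.33012379 × 1.0000 = 0.330124
Relative intensity = 0.330124 / 0.421583 × 100 = 78.31

78.31%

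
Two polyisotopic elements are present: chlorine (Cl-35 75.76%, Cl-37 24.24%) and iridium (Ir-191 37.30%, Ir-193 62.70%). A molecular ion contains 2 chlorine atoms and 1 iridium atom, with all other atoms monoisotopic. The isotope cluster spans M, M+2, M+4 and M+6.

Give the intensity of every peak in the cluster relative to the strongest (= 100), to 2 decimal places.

Chlorine pattern (n=2): 0.57395776 : 0.36728448 : 0.05875776
Iridium pattern (n=1): 0.3730 : 0.6270
Convolve the two distributions (both contribute in 2-u steps):
  M: 0.57395776×0.3730 = 0.214086
  M+2: 0.57395776×0.6270 + 0.36728448×0.3730 = 0.496869
  M+4: 0.36728448×0.6270 + 0.05875776×0.3730 = 0.252204
  M+6: 0.05875776×0.6270 = 0.036841
Scale to base peak (0.496869) = 100: 43.09 : 100.00 : 50.76 : 7.41

43.09 : 100.00 : 50.76 : 7.41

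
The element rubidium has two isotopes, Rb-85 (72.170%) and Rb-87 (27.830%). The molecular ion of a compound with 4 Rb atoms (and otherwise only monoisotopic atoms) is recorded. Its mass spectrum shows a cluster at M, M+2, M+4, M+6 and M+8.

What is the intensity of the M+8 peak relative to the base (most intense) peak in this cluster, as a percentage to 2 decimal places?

Term probabilities: M 0.2713, M+2 0.4184, M+4 0.2420, M+6 0.0622, M+8 0.0060. Base peak = M+2.
P(M+2) = C(4,1) × 0.72170^3 × 0.27830^1 = 4 × 0.37589809 × 0.2783 = 0.418450 (base)
P(M+8) = C(4,4) × 0.72170^0 × 0.27830^4 = 1 × 1.0000 × 0.00599864 = 0.005999
Relative intensity = 0.005999 / 0.418450 × 100 = 1.43

1.43%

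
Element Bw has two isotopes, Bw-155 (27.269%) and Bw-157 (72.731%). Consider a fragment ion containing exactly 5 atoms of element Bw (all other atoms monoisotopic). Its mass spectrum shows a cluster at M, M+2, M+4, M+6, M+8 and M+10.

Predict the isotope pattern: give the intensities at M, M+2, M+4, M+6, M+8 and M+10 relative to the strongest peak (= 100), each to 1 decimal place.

Expanding (0.27269 + 0.72731)^5:
P(M) = 0.27269^5 = 0.001508
P(M+2) = 5 × 0.27269^4 × 0.72731^1 = 0.020108
P(M+4) = 10 × 0.27269^3 × 0.72731^2 = 0.107262
P(M+6) = 10 × 0.27269^2 × 0.72731^3 = 0.286086
P(M+8) = 5 × 0.27269^1 × 0.72731^4 = 0.381520
P(M+10) = 0.72731^5 = 0.203516
The M+8 peak is largest (0.381520); scaling to 100 gives 0.4 : 5.3 : 28.1 : 75.0 : 100.0 : 53.3.

0.4 : 5.3 : 28.1 : 75.0 : 100.0 : 53.3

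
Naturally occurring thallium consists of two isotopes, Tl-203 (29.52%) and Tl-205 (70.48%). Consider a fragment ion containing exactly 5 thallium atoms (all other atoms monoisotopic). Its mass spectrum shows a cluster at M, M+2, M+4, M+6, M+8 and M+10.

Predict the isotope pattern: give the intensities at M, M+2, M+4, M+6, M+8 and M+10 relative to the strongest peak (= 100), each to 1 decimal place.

Each Tl atom is independently Tl-203 (p = 0.2952) or Tl-205 (q = 0.7048); the cluster is the binomial expansion (p + q)^5.
P(M) = 0.2952^5 = 0.002242
P(M+2) = 5 × 0.2952^4 × 0.7048^1 = 0.026761
P(M+4) = 10 × 0.2952^3 × 0.7048^2 = 0.127785
P(M+6) = 10 × 0.2952^2 × 0.7048^3 = 0.305092
P(M+8) = 5 × 0.2952^1 × 0.7048^4 = 0.364208
P(M+10) = 0.7048^5 = 0.173912
The M+8 peak is largest (0.364208); scaling to 100 gives 0.6 : 7.3 : 35.1 : 83.8 : 100.0 : 47.8.

0.6 : 7.3 : 35.1 : 83.8 : 100.0 : 47.8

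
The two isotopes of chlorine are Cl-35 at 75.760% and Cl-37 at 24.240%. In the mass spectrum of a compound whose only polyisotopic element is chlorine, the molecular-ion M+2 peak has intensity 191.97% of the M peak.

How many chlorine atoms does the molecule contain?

6

For n independent Cl atoms, I(M+2)/I(M) = n · (abundance Cl-37) / (abundance Cl-35) = n · 0.24240/0.75760.
n = 1.9197 × 0.75760/0.24240 = 6.00 ≈ 6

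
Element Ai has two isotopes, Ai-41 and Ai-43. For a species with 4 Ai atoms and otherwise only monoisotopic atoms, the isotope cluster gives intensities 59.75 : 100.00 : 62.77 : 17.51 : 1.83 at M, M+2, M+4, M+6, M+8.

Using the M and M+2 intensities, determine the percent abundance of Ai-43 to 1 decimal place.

29.5%

Let p = fractional abundance of Ai-41. I(M+2)/I(M) = [C(4,1)·p^3·(1−p)] / p^4 = 4·(1−p)/p = 100.00/59.75 = 1.6736
(1−p)/p = 1.6736/4 = 0.4184  ⇒  p = 1/(1 + 0.4184) = 0.7050
Ai-41: 70.5%, Ai-43: 29.5%.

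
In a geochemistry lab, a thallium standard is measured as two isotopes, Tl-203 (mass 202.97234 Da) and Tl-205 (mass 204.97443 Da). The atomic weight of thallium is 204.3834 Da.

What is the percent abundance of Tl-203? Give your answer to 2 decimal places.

Let x be the fractional abundance of Tl-203; then Tl-205 has abundance 1 − x.
202.97234·x + 204.97443·(1 − x) = 204.3834
(202.97234 − 204.97443)·x = 204.3834 − 204.97443
x = -0.59103 / -2.00209 = 0.29521 → 29.52% Tl-203, 70.48% Tl-205.

29.52%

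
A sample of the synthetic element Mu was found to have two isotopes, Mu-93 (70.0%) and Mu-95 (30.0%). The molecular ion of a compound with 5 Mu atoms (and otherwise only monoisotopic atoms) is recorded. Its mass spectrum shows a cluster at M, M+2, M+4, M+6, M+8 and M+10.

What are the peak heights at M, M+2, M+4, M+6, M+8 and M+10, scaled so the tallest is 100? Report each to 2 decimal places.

Each Mu atom is independently Mu-93 (p = 0.700) or Mu-95 (q = 0.300); the cluster is the binomial expansion (p + q)^5.
P(M) = 0.700^5 = 0.168070
P(M+2) = 5 × 0.700^4 × 0.300^1 = 0.360150
P(M+4) = 10 × 0.700^3 × 0.300^2 = 0.308700
P(M+6) = 10 × 0.700^2 × 0.300^3 = 0.132300
P(M+8) = 5 × 0.700^1 × 0.300^4 = 0.028350
P(M+10) = 0.300^5 = 0.002430
The M+2 peak is largest (0.360150); scaling to 100 gives 46.67 : 100.00 : 85.71 : 36.73 : 7.87 : 0.67.

46.67 : 100.00 : 85.71 : 36.73 : 7.87 : 0.67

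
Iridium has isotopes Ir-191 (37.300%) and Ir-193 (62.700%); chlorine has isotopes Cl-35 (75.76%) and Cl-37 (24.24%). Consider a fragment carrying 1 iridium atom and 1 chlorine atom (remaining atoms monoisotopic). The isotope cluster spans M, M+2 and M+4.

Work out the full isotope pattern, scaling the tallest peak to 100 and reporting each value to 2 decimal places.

49.98 : 100.00 : 26.88

Iridium pattern (n=1): 0.3730 : 0.6270
Chlorine pattern (n=1): 0.7576 : 0.2424
Convolve the two distributions (both contribute in 2-u steps):
  M: 0.3730×0.7576 = 0.282585
  M+2: 0.3730×0.2424 + 0.6270×0.7576 = 0.565430
  M+4: 0.6270×0.2424 = 0.151985
Scale to base peak (0.565430) = 100: 49.98 : 100.00 : 26.88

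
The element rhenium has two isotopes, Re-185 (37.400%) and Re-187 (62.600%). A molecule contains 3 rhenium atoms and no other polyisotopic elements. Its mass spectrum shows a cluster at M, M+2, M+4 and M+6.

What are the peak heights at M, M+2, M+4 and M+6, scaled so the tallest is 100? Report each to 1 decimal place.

Each Re atom is independently Re-185 (p = 0.37400) or Re-187 (q = 0.62600); the cluster is the binomial expansion (p + q)^3.
P(M) = 0.37400^3 = 0.052314
P(M+2) = 3 × 0.37400^2 × 0.62600^1 = 0.262687
P(M+4) = 3 × 0.37400^1 × 0.62600^2 = 0.439685
P(M+6) = 0.62600^3 = 0.245314
The M+4 peak is largest (0.439685); scaling to 100 gives 11.9 : 59.7 : 100.0 : 55.8.

11.9 : 59.7 : 100.0 : 55.8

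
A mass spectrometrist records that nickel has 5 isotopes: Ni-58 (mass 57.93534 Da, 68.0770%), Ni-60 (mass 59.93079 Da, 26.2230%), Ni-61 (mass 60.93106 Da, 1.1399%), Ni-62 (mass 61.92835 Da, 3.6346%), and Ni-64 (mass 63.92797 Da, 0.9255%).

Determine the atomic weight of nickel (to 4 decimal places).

58.6933 Da

The abundance-weighted mean is 0.680770 × 57.93534 + 0.262230 × 59.93079 + 0.011399 × 60.93106 + 0.036346 × 61.92835 + 0.009255 × 63.92797
= 39.440641 + 15.715651 + 0.694553 + 2.250848 + 0.591653 = 58.693346 Da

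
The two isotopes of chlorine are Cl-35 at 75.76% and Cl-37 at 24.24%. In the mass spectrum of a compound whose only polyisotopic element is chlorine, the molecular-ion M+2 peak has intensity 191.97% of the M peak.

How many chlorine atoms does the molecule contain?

6

For n independent Cl atoms, I(M+2)/I(M) = n · (abundance Cl-37) / (abundance Cl-35) = n · 0.2424/0.7576.
n = 1.9197 × 0.7576/0.2424 = 6.00 ≈ 6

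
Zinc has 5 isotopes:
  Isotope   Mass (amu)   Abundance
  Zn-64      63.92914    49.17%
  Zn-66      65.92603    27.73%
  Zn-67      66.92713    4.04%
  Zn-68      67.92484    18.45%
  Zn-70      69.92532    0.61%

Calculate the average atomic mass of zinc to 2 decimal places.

Weight each isotope mass by its fractional abundance: 0.4917 × 63.92914 + 0.2773 × 65.92603 + 0.0404 × 66.92713 + 0.1845 × 67.92484 + 0.0061 × 69.92532
= 31.433958 + 18.281288 + 2.703856 + 12.532133 + 0.426544 = 65.377779 amu

65.38 amu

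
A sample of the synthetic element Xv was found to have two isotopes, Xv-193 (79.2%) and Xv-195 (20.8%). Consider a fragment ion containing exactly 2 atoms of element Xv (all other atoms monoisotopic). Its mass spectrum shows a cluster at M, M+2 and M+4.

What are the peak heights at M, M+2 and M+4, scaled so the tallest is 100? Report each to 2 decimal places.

Each Xv atom is independently Xv-193 (p = 0.792) or Xv-195 (q = 0.208); the cluster is the binomial expansion (p + q)^2.
P(M) = 0.792^2 = 0.627264
P(M+2) = 2 × 0.792^1 × 0.208^1 = 0.329472
P(M+4) = 0.208^2 = 0.043264
The M peak is largest (0.627264); scaling to 100 gives 100.00 : 52.53 : 6.90.

100.00 : 52.53 : 6.90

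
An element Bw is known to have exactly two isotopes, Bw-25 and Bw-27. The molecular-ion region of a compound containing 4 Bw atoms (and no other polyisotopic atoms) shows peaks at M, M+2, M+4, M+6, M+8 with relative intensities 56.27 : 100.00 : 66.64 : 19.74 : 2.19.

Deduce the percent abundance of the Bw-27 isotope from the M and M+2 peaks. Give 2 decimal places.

If p is the fraction of Bw that is Bw-25, then I(M+2)/I(M) = [C(4,1)·p^3·(1−p)] / p^4 = 4·(1−p)/p = 100.00/56.27 = 1.7771
(1−p)/p = 1.7771/4 = 0.4443  ⇒  p = 1/(1 + 0.4443) = 0.6924
Bw-25: 69.24%, Bw-27: 30.76%.

30.76%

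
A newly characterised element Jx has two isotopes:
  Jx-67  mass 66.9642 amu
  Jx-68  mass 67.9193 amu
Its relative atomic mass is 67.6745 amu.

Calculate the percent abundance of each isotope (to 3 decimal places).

Writing the weighted mean with unknown fraction x of Jx-67:
66.9642·x + 67.9193·(1 − x) = 67.6745
(66.9642 − 67.9193)·x = 67.6745 − 67.9193
x = -0.2448 / -0.9551 = 0.25631 → 25.631% Jx-67, 74.369% Jx-68.

Jx-67: 25.631%, Jx-68: 74.369%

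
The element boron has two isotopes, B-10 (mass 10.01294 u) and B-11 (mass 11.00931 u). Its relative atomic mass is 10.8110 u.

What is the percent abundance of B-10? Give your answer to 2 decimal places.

Writing the weighted mean with unknown fraction x of B-10:
10.01294·x + 11.00931·(1 − x) = 10.8110
(10.01294 − 11.00931)·x = 10.8110 − 11.00931
x = -0.19831 / -0.99637 = 0.19903 → 19.90% B-10, 80.10% B-11.

19.90%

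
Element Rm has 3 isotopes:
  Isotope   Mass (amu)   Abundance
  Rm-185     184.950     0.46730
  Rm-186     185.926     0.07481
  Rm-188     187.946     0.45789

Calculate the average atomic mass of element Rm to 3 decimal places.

186.395 amu

Ar = Σ fᵢ·mᵢ = 0.46730 × 184.950 + 0.07481 × 185.926 + 0.45789 × 187.946
= 86.4271 + 13.9091 + 86.0586 = 186.3948 amu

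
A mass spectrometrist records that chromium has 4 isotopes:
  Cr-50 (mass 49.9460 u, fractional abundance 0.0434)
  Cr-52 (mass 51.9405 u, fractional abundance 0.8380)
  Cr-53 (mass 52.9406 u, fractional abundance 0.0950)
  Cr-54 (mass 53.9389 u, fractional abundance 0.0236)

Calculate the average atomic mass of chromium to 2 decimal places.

The abundance-weighted mean is 0.0434 × 49.9460 + 0.8380 × 51.9405 + 0.0950 × 52.9406 + 0.0236 × 53.9389
= 2.16766 + 43.52614 + 5.02936 + 1.27296 = 51.99612 u

52.00 u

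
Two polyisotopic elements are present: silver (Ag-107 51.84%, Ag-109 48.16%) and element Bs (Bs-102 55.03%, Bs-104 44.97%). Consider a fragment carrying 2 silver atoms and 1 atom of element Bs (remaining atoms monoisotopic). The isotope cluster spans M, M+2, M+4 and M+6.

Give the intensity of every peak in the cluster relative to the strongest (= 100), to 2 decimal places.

Silver pattern (n=2): 0.26873856 : 0.49932288 : 0.23193856
Element Bs pattern (n=1): 0.5503 : 0.4497
Convolve the two distributions (both contribute in 2-u steps):
  M: 0.26873856×0.5503 = 0.147887
  M+2: 0.26873856×0.4497 + 0.49932288×0.5503 = 0.395629
  M+4: 0.49932288×0.4497 + 0.23193856×0.5503 = 0.352181
  M+6: 0.23193856×0.4497 = 0.104303
Scale to base peak (0.395629) = 100: 37.38 : 100.00 : 89.02 : 26.36

37.38 : 100.00 : 89.02 : 26.36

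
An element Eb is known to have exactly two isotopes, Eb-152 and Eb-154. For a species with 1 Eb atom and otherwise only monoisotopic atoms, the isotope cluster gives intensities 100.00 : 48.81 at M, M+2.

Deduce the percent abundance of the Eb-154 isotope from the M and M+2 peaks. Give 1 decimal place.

Write p for the Eb-152 fraction. I(M+2)/I(M) = [C(1,1)·p^0·(1−p)] / p^1 = 1·(1−p)/p = 48.81/100.00 = 0.4881
(1−p)/p = 0.4881/1 = 0.4881  ⇒  p = 1/(1 + 0.4881) = 0.6720
Eb-152: 67.2%, Eb-154: 32.8%.

32.8%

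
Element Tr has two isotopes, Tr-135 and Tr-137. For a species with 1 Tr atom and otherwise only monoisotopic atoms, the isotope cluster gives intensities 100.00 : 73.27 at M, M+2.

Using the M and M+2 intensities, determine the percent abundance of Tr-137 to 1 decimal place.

Write p for the Tr-135 fraction. I(M+2)/I(M) = [C(1,1)·p^0·(1−p)] / p^1 = 1·(1−p)/p = 73.27/100.00 = 0.7327
(1−p)/p = 0.7327/1 = 0.7327  ⇒  p = 1/(1 + 0.7327) = 0.5771
Tr-135: 57.7%, Tr-137: 42.3%.

42.3%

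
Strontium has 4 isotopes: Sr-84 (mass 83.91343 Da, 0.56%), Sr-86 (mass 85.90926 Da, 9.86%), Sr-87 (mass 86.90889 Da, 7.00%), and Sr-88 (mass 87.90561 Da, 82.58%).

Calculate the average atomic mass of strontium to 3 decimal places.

The abundance-weighted mean is 0.0056 × 83.91343 + 0.0986 × 85.90926 + 0.0700 × 86.90889 + 0.8258 × 87.90561
= 0.469915 + 8.470653 + 6.083622 + 72.592453 = 87.616643 Da

87.617 Da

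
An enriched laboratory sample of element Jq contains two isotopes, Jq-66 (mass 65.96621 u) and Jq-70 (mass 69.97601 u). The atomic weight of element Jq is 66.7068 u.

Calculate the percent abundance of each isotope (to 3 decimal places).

Jq-66: 81.531%, Jq-70: 18.469%

With x = fraction of Jq-66 (so Jq-70 is 1 − x):
65.96621·x + 69.97601·(1 − x) = 66.7068
(65.96621 − 69.97601)·x = 66.7068 − 69.97601
x = -3.26921 / -4.00980 = 0.81531 → 81.531% Jq-66, 18.469% Jq-70.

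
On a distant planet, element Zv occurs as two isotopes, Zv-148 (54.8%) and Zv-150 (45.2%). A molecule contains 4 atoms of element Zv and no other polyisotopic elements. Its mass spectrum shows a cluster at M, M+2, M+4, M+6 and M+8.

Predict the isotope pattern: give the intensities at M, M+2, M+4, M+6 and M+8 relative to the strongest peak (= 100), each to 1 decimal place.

24.5 : 80.8 : 100.0 : 55.0 : 11.3

The 4 Zv atoms are independent, so intensities follow the terms of (0.548 + 0.452)^4.
P(M) = 0.548^4 = 0.090182
P(M+2) = 4 × 0.548^3 × 0.452^1 = 0.297536
P(M+4) = 6 × 0.548^2 × 0.452^2 = 0.368120
P(M+6) = 4 × 0.548^1 × 0.452^3 = 0.202421
P(M+8) = 0.452^4 = 0.041740
The M+4 peak is largest (0.368120); scaling to 100 gives 24.5 : 80.8 : 100.0 : 55.0 : 11.3.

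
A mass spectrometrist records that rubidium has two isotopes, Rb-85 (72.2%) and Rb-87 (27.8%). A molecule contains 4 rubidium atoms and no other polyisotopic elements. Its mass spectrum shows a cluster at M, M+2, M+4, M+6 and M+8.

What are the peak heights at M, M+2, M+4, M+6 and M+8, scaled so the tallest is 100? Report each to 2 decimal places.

Each Rb atom is independently Rb-85 (p = 0.722) or Rb-87 (q = 0.278); the cluster is the binomial expansion (p + q)^4.
P(M) = 0.722^4 = 0.271737
P(M+2) = 4 × 0.722^3 × 0.278^1 = 0.418520
P(M+4) = 6 × 0.722^2 × 0.278^2 = 0.241721
P(M+6) = 4 × 0.722^1 × 0.278^3 = 0.062049
P(M+8) = 0.278^4 = 0.005973
The M+2 peak is largest (0.418520); scaling to 100 gives 64.93 : 100.00 : 57.76 : 14.83 : 1.43.

64.93 : 100.00 : 57.76 : 14.83 : 1.43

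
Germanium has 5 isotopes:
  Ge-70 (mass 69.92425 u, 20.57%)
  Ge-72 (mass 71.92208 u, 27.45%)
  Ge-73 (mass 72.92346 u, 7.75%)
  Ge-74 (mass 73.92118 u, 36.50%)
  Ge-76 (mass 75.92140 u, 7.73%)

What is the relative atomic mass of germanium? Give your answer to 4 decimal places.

Ar = Σ fᵢ·mᵢ = 0.2057 × 69.92425 + 0.2745 × 71.92208 + 0.0775 × 72.92346 + 0.3650 × 73.92118 + 0.0773 × 75.92140
= 14.383418 + 19.742611 + 5.651568 + 26.981231 + 5.868724 = 72.627552 u

72.6276 u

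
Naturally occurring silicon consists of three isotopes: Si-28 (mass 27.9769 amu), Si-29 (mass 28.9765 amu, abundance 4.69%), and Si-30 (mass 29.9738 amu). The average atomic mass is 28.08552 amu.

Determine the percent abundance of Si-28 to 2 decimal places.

92.22%

Let x and y be the fractions of Si-28 and Si-30. Then x + y = 1 − 0.0469 = 0.9531 and 27.9769x + 29.9738y = 28.08552 − 0.0469×28.9765 = 26.72652215.
Substituting: 27.9769x + 29.9738(0.9531 − x) = 26.72652215
(27.9769 − 29.9738)x = -1.84150663  ⇒  x = 0.92218, y = 0.03092
Si-28: 92.22%, Si-30: 3.09%.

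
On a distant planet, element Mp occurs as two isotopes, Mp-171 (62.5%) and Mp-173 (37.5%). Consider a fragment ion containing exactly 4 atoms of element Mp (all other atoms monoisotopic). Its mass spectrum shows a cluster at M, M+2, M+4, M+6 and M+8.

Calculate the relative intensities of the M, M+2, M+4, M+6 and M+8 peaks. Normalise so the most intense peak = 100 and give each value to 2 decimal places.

41.67 : 100.00 : 90.00 : 36.00 : 5.40

Each Mp atom is independently Mp-171 (p = 0.625) or Mp-173 (q = 0.375); the cluster is the binomial expansion (p + q)^4.
P(M) = 0.625^4 = 0.152588
P(M+2) = 4 × 0.625^3 × 0.375^1 = 0.366211
P(M+4) = 6 × 0.625^2 × 0.375^2 = 0.329590
P(M+6) = 4 × 0.625^1 × 0.375^3 = 0.131836
P(M+8) = 0.375^4 = 0.019775
The M+2 peak is largest (0.366211); scaling to 100 gives 41.67 : 100.00 : 90.00 : 36.00 : 5.40.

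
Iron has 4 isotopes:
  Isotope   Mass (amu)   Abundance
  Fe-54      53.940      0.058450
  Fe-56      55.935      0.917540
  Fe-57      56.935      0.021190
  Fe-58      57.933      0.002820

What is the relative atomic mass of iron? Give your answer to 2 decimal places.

55.85 amu

Average mass = Σ (abundance × isotope mass) = 0.058450 × 53.940 + 0.917540 × 55.935 + 0.021190 × 56.935 + 0.002820 × 57.933
= 3.1528 + 51.3226 + 1.2065 + 0.1634 = 55.8453 amu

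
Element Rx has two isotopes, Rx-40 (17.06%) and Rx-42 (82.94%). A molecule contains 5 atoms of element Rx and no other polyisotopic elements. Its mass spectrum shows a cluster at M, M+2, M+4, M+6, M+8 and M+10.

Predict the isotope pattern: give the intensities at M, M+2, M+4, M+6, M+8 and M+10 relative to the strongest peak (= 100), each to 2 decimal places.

0.04 : 0.87 : 8.46 : 41.14 : 100.00 : 97.23

Each Rx atom is independently Rx-40 (p = 0.1706) or Rx-42 (q = 0.8294); the cluster is the binomial expansion (p + q)^5.
P(M) = 0.1706^5 = 0.000145
P(M+2) = 5 × 0.1706^4 × 0.8294^1 = 0.003513
P(M+4) = 10 × 0.1706^3 × 0.8294^2 = 0.034156
P(M+6) = 10 × 0.1706^2 × 0.8294^3 = 0.166054
P(M+8) = 5 × 0.1706^1 × 0.8294^4 = 0.403650
P(M+10) = 0.8294^5 = 0.392482
The M+8 peak is largest (0.403650); scaling to 100 gives 0.04 : 0.87 : 8.46 : 41.14 : 100.00 : 97.23.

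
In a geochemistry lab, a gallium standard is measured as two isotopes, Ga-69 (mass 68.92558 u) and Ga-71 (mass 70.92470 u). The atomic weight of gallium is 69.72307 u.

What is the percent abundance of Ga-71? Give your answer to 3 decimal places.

39.892%

Writing the weighted mean with unknown fraction x of Ga-69:
68.92558·x + 70.92470·(1 − x) = 69.72307
(68.92558 − 70.92470)·x = 69.72307 − 70.92470
x = -1.20163 / -1.99912 = 0.60108 → 60.108% Ga-69, 39.892% Ga-71.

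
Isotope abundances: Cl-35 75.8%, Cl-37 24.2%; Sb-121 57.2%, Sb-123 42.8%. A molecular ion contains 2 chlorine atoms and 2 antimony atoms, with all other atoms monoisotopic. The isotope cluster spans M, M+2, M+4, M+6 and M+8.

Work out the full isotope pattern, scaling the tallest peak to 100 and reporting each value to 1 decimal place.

46.8 : 100.0 : 75.8 : 23.9 : 2.7

Chlorine pattern (n=2): 0.574564 : 0.366872 : 0.058564
Antimony pattern (n=2): 0.327184 : 0.489632 : 0.183184
Convolve the two distributions (both contribute in 2-u steps):
  M: 0.574564×0.327184 = 0.187988
  M+2: 0.574564×0.489632 + 0.366872×0.327184 = 0.401360
  M+4: 0.574564×0.183184 + 0.366872×0.489632 + 0.058564×0.327184 = 0.304044
  M+6: 0.366872×0.183184 + 0.058564×0.489632 = 0.095880
  M+8: 0.058564×0.183184 = 0.010728
Scale to base peak (0.401360) = 100: 46.8 : 100.0 : 75.8 : 23.9 : 2.7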